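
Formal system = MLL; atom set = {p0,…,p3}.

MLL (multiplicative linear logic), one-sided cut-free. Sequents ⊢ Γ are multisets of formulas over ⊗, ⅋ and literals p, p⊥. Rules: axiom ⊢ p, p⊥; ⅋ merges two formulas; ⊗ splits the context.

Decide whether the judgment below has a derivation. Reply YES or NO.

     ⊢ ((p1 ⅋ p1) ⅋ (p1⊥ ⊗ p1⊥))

Proof tree:
[⅋]  ⊢ ((p1 ⅋ p1) ⅋ (p1⊥ ⊗ p1⊥))
  [⅋]  ⊢ (p1⊥ ⊗ p1⊥), (p1 ⅋ p1)
    [⊗]  ⊢ p1, p1, (p1⊥ ⊗ p1⊥)
      [Ax]  ⊢ p1, p1⊥
      [Ax]  ⊢ p1, p1⊥

Result: YES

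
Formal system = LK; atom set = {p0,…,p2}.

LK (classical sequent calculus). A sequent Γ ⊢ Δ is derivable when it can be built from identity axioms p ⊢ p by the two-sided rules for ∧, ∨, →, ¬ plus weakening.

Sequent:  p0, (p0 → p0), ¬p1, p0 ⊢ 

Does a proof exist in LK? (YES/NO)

Truth-table refutation:
  v=000: Γ:[p0=F, (p0 → p0)=T, ¬p1=T, p0=F] Δ:[] refutes=False
  v=001: Γ:[p0=F, (p0 → p0)=T, ¬p1=T, p0=F] Δ:[] refutes=False
  v=010: Γ:[p0=F, (p0 → p0)=T, ¬p1=F, p0=F] Δ:[] refutes=False
  v=011: Γ:[p0=F, (p0 → p0)=T, ¬p1=F, p0=F] Δ:[] refutes=False
  v=100: Γ:[p0=T, (p0 → p0)=T, ¬p1=T, p0=T] Δ:[] refutes=True  ← countermodel

Result: NO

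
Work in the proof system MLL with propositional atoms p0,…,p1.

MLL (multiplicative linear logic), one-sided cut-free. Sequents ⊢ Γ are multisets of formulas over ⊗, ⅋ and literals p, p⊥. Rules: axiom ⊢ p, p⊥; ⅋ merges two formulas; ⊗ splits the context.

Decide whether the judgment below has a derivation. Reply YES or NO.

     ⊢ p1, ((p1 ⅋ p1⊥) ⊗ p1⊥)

Derivation trace:
[⊗]  ⊢ p1, ((p1 ⅋ p1⊥) ⊗ p1⊥)
  [⅋]  ⊢ (p1 ⅋ p1⊥)
    [Ax]  ⊢ p1, p1⊥
  [Ax]  ⊢ p1, p1⊥

Result: YES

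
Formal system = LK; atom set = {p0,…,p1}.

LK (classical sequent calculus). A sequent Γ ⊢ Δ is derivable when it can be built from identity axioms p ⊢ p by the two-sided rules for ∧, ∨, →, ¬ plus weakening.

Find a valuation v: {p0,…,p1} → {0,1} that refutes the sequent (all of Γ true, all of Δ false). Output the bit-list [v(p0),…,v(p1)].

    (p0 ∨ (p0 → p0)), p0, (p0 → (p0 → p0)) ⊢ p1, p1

Search for a countermodel by truth-table:
  v=00: Γ:[(p0 ∨ (p0 → p0))=T, p0=F, (p0 → (p0 → p0))=T] Δ:[p1=F, p1=F] refutes=False
  v=01: Γ:[(p0 ∨ (p0 → p0))=T, p0=F, (p0 → (p0 → p0))=T] Δ:[p1=T, p1=T] refutes=False
  v=10: Γ:[(p0 ∨ (p0 → p0))=T, p0=T, (p0 → (p0 → p0))=T] Δ:[p1=F, p1=F] refutes=True  ← countermodel

Result: [1, 0]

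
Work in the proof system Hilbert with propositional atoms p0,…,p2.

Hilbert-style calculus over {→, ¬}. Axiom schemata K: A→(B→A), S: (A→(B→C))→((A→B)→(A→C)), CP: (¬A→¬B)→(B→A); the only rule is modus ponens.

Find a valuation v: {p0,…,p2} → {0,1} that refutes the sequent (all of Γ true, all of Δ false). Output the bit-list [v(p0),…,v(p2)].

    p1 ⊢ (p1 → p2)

Truth-table refutation:
  v=000: Γ:[p1=F] Δ:[(p1 → p2)=T] refutes=False
  v=001: Γ:[p1=F] Δ:[(p1 → p2)=T] refutes=False
  v=010: Γ:[p1=T] Δ:[(p1 → p2)=F] refutes=True  ← countermodel

Result: [0, 1, 0]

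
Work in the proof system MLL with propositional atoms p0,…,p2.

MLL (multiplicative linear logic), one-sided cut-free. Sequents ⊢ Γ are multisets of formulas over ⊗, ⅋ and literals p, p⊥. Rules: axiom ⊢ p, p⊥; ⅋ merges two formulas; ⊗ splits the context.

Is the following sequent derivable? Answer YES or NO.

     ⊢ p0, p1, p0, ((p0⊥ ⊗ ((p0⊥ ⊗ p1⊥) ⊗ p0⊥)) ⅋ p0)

Derivation trace:
[⅋]  ⊢ p0, p1, p0, ((p0⊥ ⊗ ((p0⊥ ⊗ p1⊥) ⊗ p0⊥)) ⅋ p0)
  [⊗]  ⊢ p0, p0, p1, p0, (p0⊥ ⊗ ((p0⊥ ⊗ p1⊥) ⊗ p0⊥))
    [Ax]  ⊢ p0, p0⊥
    [⊗]  ⊢ p0, p1, p0, ((p0⊥ ⊗ p1⊥) ⊗ p0⊥)
      [⊗]  ⊢ p0, p1, (p0⊥ ⊗ p1⊥)
        [Ax]  ⊢ p0, p0⊥
        [Ax]  ⊢ p1, p1⊥
      [Ax]  ⊢ p0, p0⊥

Result: YES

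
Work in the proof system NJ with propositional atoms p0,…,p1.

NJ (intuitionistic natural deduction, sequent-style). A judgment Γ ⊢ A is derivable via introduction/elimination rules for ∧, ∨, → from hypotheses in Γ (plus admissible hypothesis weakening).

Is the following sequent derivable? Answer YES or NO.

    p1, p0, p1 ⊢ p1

Derivation (root first):
[Wk] p1, p0, p1 ⊢ p1
  [Wk] p1, p0 ⊢ p1
    [Ax] p1 ⊢ p1

Result: YES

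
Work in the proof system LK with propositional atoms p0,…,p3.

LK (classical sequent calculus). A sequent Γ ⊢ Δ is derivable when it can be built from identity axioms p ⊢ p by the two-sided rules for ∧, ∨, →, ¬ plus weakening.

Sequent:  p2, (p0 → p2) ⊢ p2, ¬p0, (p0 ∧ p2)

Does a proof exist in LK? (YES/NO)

Derivation trace:
[∧R] p2, (p0 → p2) ⊢ p2, ¬p0, (p0 ∧ p2)
  [WR] (p0 → p2) ⊢ p2, ¬p0, p0
    [¬R] (p0 → p2) ⊢ p2, ¬p0
      [→L] p0, (p0 → p2) ⊢ p2
        [Ax] p0 ⊢ p0
        [Ax] p2 ⊢ p2
  [Ax] p2 ⊢ p2

Result: YES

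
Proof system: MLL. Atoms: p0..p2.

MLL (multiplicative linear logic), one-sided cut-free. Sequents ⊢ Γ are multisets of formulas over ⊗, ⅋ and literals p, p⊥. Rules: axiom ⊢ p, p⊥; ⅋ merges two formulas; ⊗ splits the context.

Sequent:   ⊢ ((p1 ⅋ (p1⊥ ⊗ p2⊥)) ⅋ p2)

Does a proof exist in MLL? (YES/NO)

Derivation trace:
[⅋]  ⊢ ((p1 ⅋ (p1⊥ ⊗ p2⊥)) ⅋ p2)
  [⅋]  ⊢ p2, (p1 ⅋ (p1⊥ ⊗ p2⊥))
    [⊗]  ⊢ p1, p2, (p1⊥ ⊗ p2⊥)
      [Ax]  ⊢ p1, p1⊥
      [Ax]  ⊢ p2, p2⊥

Result: YES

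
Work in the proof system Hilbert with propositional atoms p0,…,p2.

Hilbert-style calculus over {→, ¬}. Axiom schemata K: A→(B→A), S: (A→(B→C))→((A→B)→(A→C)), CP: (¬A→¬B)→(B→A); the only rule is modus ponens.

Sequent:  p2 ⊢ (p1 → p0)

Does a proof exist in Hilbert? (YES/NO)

Enumerate valuations to refute Γ ⊢ Δ:
  v=000: Γ:[p2=F] Δ:[(p1 → p0)=T] refutes=False
  v=001: Γ:[p2=T] Δ:[(p1 → p0)=T] refutes=False
  v=010: Γ:[p2=F] Δ:[(p1 → p0)=F] refutes=False
  v=011: Γ:[p2=T] Δ:[(p1 → p0)=F] refutes=True  ← countermodel

Result: NO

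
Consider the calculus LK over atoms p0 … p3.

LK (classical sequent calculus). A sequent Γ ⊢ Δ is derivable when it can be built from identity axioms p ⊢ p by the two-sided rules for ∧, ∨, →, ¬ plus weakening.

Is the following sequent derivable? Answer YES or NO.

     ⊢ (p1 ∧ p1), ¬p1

Derivation (root first):
[¬R]  ⊢ (p1 ∧ p1), ¬p1
  [∧R] p1 ⊢ (p1 ∧ p1)
    [Ax] p1 ⊢ p1
    [Ax] p1 ⊢ p1

Result: YES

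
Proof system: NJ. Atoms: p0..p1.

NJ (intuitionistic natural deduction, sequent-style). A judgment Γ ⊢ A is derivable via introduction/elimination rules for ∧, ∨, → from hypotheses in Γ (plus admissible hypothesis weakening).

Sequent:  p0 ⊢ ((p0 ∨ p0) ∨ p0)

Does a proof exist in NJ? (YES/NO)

Derivation (root first):
[∨I₁] p0 ⊢ ((p0 ∨ p0) ∨ p0)
  [∨I₁] p0 ⊢ (p0 ∨ p0)
    [Ax] p0 ⊢ p0

Result: YES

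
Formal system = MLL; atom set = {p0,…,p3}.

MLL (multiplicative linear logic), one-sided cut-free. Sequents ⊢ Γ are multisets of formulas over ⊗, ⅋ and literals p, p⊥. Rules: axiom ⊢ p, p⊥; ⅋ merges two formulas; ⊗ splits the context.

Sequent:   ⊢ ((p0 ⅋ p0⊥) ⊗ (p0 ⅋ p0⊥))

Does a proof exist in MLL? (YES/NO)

Proof tree:
[⊗]  ⊢ ((p0 ⅋ p0⊥) ⊗ (p0 ⅋ p0⊥))
  [⅋]  ⊢ (p0 ⅋ p0⊥)
    [Ax]  ⊢ p0, p0⊥
  [⅋]  ⊢ (p0 ⅋ p0⊥)
    [Ax]  ⊢ p0, p0⊥

Result: YES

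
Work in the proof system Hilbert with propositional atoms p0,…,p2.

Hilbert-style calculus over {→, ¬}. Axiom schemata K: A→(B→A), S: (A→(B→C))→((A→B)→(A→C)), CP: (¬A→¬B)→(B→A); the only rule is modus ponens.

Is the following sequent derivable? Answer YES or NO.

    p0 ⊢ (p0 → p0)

Proof tree:
[MP] p0 ⊢ (p0 → p0)
  [MP]  ⊢ ((p0 → p0) → (p0 → p0))
    [S]  ⊢ ((p0 → (p0 → p0)) → ((p0 → p0) → (p0 → p0)))
    [K]  ⊢ (p0 → (p0 → p0))
  [MP] p0 ⊢ (p0 → p0)
    [K]  ⊢ (p0 → (p0 → p0))
    [Hyp] p0 ⊢ p0

Result: YES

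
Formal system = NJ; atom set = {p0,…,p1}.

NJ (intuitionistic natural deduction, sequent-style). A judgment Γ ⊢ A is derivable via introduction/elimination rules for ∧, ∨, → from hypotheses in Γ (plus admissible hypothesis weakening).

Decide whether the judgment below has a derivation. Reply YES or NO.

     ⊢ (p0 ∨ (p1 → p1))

Proof tree:
[∨I₂]  ⊢ (p0 ∨ (p1 → p1))
  [→I]  ⊢ (p1 → p1)
    [→E] p1 ⊢ p1
      [→I]  ⊢ (p1 → p1)
        [Ax] p1 ⊢ p1
      [Ax] p1 ⊢ p1

Result: YES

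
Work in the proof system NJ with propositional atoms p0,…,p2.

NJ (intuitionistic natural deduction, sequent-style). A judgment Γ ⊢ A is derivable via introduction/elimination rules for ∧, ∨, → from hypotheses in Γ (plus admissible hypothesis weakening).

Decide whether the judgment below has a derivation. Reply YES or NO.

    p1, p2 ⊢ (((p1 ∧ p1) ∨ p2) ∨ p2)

Proof tree:
[∨I₁] p1, p2 ⊢ (((p1 ∧ p1) ∨ p2) ∨ p2)
  [∨I₁] p1, p2 ⊢ ((p1 ∧ p1) ∨ p2)
    [∧I] p1, p2 ⊢ (p1 ∧ p1)
      [Ax] p1 ⊢ p1
      [Wk] p1, p2 ⊢ p1
        [Ax] p1 ⊢ p1

Result: YES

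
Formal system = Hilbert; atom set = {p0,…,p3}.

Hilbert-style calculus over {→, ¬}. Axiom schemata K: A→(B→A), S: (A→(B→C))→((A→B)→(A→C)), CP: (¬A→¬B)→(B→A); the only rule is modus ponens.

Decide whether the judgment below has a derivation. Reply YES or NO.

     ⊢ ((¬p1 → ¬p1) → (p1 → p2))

Enumerate valuations to refute Γ ⊢ Δ:
  v=0000: Γ:[] Δ:[((¬p1 → ¬p1) → (p1 → p2))=T] refutes=False
  v=0001: Γ:[] Δ:[((¬p1 → ¬p1) → (p1 → p2))=T] refutes=False
  v=0010: Γ:[] Δ:[((¬p1 → ¬p1) → (p1 → p2))=T] refutes=False
  v=0011: Γ:[] Δ:[((¬p1 → ¬p1) → (p1 → p2))=T] refutes=False
  v=0100: Γ:[] Δ:[((¬p1 → ¬p1) → (p1 → p2))=F] refutes=True  ← countermodel

Result: NO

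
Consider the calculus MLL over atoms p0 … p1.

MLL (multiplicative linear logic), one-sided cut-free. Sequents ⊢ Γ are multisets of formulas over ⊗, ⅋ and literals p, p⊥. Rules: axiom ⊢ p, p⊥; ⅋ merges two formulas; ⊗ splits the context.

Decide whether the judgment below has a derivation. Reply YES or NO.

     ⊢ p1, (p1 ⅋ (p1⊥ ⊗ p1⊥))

Derivation (root first):
[⅋]  ⊢ p1, (p1 ⅋ (p1⊥ ⊗ p1⊥))
  [⊗]  ⊢ p1, p1, (p1⊥ ⊗ p1⊥)
    [Ax]  ⊢ p1, p1⊥
    [Ax]  ⊢ p1, p1⊥

Result: YES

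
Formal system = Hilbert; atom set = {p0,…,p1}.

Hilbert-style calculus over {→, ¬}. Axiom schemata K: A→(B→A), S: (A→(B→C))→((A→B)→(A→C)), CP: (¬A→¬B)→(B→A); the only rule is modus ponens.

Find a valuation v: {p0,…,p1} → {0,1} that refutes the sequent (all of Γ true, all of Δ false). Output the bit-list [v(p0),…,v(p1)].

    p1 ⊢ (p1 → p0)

Truth-table refutation:
  v=00: Γ:[p1=F] Δ:[(p1 → p0)=T] refutes=False
  v=01: Γ:[p1=T] Δ:[(p1 → p0)=F] refutes=True  ← countermodel

Result: [0, 1]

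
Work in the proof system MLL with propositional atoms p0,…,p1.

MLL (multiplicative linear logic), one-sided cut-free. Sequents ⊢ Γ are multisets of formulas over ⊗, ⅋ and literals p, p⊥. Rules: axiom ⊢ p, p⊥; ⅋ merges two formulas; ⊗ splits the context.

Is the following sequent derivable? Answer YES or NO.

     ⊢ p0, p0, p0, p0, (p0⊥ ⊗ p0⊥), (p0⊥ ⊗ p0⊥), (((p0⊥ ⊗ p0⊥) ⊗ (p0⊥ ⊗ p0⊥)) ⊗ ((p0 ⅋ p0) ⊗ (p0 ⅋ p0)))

Derivation trace:
[⊗]  ⊢ p0, p0, p0, p0, (p0⊥ ⊗ p0⊥), (p0⊥ ⊗ p0⊥), (((p0⊥ ⊗ p0⊥) ⊗ (p0⊥ ⊗ p0⊥)) ⊗ ((p0 ⅋ p0) ⊗ (p0 ⅋ p0)))
  [⊗]  ⊢ p0, p0, p0, p0, ((p0⊥ ⊗ p0⊥) ⊗ (p0⊥ ⊗ p0⊥))
    [⊗]  ⊢ p0, p0, (p0⊥ ⊗ p0⊥)
      [Ax]  ⊢ p0, p0⊥
      [Ax]  ⊢ p0, p0⊥
    [⊗]  ⊢ p0, p0, (p0⊥ ⊗ p0⊥)
      [Ax]  ⊢ p0, p0⊥
      [Ax]  ⊢ p0, p0⊥
  [⊗]  ⊢ (p0⊥ ⊗ p0⊥), (p0⊥ ⊗ p0⊥), ((p0 ⅋ p0) ⊗ (p0 ⅋ p0))
    [⅋]  ⊢ (p0⊥ ⊗ p0⊥), (p0 ⅋ p0)
      [⊗]  ⊢ p0, p0, (p0⊥ ⊗ p0⊥)
        [Ax]  ⊢ p0, p0⊥
        [Ax]  ⊢ p0, p0⊥
    [⅋]  ⊢ (p0⊥ ⊗ p0⊥), (p0 ⅋ p0)
      [⊗]  ⊢ p0, p0, (p0⊥ ⊗ p0⊥)
        [Ax]  ⊢ p0, p0⊥
        [Ax]  ⊢ p0, p0⊥

Result: YES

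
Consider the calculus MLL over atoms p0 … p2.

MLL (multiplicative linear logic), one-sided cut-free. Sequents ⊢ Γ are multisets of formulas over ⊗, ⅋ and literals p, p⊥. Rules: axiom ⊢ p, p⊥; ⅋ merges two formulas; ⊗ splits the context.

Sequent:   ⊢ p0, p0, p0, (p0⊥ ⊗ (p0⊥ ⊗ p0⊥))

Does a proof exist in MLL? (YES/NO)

Derivation trace:
[⊗]  ⊢ p0, p0, p0, (p0⊥ ⊗ (p0⊥ ⊗ p0⊥))
  [Ax]  ⊢ p0, p0⊥
  [⊗]  ⊢ p0, p0, (p0⊥ ⊗ p0⊥)
    [Ax]  ⊢ p0, p0⊥
    [Ax]  ⊢ p0, p0⊥

Result: YES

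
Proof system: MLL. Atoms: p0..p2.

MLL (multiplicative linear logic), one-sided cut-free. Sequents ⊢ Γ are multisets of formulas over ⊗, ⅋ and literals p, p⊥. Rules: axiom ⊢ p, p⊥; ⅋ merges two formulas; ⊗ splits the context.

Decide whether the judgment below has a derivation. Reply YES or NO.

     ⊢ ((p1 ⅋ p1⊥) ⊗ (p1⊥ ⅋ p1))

Proof tree:
[⊗]  ⊢ ((p1 ⅋ p1⊥) ⊗ (p1⊥ ⅋ p1))
  [⅋]  ⊢ (p1 ⅋ p1⊥)
    [Ax]  ⊢ p1, p1⊥
  [⅋]  ⊢ (p1⊥ ⅋ p1)
    [Ax]  ⊢ p1, p1⊥

Result: YES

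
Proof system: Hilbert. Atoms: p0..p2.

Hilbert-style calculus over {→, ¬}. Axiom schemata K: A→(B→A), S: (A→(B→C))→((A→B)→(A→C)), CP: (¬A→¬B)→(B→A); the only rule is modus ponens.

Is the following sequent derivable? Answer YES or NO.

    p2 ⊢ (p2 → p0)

Enumerate valuations to refute Γ ⊢ Δ:
  v=000: Γ:[p2=F] Δ:[(p2 → p0)=T] refutes=False
  v=001: Γ:[p2=T] Δ:[(p2 → p0)=F] refutes=True  ← countermodel

Result: NO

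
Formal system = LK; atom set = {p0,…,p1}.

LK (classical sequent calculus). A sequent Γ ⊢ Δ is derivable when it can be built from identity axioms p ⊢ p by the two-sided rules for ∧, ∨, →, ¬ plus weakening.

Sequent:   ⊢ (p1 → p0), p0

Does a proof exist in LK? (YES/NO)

Search for a countermodel by truth-table:
  v=00: Γ:[] Δ:[(p1 → p0)=T, p0=F] refutes=False
  v=01: Γ:[] Δ:[(p1 → p0)=F, p0=F] refutes=True  ← countermodel

Result: NO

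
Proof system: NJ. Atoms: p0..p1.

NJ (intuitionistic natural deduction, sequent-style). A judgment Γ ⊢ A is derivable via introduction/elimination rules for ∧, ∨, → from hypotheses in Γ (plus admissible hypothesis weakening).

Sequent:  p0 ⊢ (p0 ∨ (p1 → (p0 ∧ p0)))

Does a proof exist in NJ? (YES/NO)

Proof tree:
[∨I₂] p0 ⊢ (p0 ∨ (p1 → (p0 ∧ p0)))
  [→I] p0 ⊢ (p1 → (p0 ∧ p0))
    [∧I] p1, p0 ⊢ (p0 ∧ p0)
      [Wk] p0, p1 ⊢ p0
        [Ax] p0 ⊢ p0
      [Wk] p0, p1 ⊢ p0
        [Ax] p0 ⊢ p0

Result: YES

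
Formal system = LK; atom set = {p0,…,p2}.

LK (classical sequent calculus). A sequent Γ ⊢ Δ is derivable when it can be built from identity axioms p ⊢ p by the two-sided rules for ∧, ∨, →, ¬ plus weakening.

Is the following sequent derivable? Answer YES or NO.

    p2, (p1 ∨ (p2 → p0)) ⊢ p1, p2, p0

Derivation (root first):
[∨L] p2, (p1 ∨ (p2 → p0)) ⊢ p1, p2, p0
  [Ax] p1 ⊢ p1
  [→L] p2, (p2 → p0) ⊢ p1, p2, p0
    [Ax] p2 ⊢ p2
    [WR] p0 ⊢ p0, p2, p1
      [WR] p0 ⊢ p0, p2
        [Ax] p0 ⊢ p0

Result: YES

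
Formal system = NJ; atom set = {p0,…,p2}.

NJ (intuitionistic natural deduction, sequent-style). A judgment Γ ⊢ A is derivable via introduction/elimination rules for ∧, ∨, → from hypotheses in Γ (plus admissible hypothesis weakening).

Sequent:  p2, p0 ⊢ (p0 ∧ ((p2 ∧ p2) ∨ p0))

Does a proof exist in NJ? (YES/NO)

Derivation trace:
[∧I] p2, p0 ⊢ (p0 ∧ ((p2 ∧ p2) ∨ p0))
  [Ax] p0 ⊢ p0
  [∨I₁] p2, p0 ⊢ ((p2 ∧ p2) ∨ p0)
    [∧I] p2, p0 ⊢ (p2 ∧ p2)
      [Ax] p2 ⊢ p2
      [Wk] p2, p0 ⊢ p2
        [Ax] p2 ⊢ p2

Result: YES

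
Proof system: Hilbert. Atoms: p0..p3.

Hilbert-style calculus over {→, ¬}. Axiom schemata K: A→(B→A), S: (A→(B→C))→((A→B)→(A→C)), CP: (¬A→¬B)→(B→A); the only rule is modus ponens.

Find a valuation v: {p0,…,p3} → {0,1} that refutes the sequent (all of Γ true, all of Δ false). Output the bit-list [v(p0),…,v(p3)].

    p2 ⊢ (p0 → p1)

Truth-table refutation:
  v=0000: Γ:[p2=F] Δ:[(p0 → p1)=T] refutes=False
  v=0001: Γ:[p2=F] Δ:[(p0 → p1)=T] refutes=False
  v=0010: Γ:[p2=T] Δ:[(p0 → p1)=T] refutes=False
  v=0011: Γ:[p2=T] Δ:[(p0 → p1)=T] refutes=False
  v=0100: Γ:[p2=F] Δ:[(p0 → p1)=T] refutes=False
  v=0101: Γ:[p2=F] Δ:[(p0 → p1)=T] refutes=False
  v=0110: Γ:[p2=T] Δ:[(p0 → p1)=T] refutes=False
  v=0111: Γ:[p2=T] Δ:[(p0 → p1)=T] refutes=False
  v=1000: Γ:[p2=F] Δ:[(p0 → p1)=F] refutes=False
  v=1001: Γ:[p2=F] Δ:[(p0 → p1)=F] refutes=False
  v=1010: Γ:[p2=T] Δ:[(p0 → p1)=F] refutes=True  ← countermodel

Result: [1, 0, 1, 0]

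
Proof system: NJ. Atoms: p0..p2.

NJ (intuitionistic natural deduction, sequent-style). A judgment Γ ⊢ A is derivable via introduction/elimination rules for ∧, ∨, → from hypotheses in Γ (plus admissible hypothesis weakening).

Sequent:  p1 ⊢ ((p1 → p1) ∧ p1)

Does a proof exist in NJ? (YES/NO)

Derivation trace:
[∧I] p1 ⊢ ((p1 → p1) ∧ p1)
  [→I]  ⊢ (p1 → p1)
    [Ax] p1 ⊢ p1
  [Ax] p1 ⊢ p1

Result: YES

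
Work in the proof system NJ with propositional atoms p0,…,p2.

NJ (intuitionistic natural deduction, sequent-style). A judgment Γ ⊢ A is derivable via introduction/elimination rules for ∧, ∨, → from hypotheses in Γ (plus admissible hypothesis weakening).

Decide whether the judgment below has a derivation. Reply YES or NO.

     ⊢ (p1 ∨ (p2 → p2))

Derivation (root first):
[∨I₂]  ⊢ (p1 ∨ (p2 → p2))
  [→I]  ⊢ (p2 → p2)
    [Ax] p2 ⊢ p2

Result: YES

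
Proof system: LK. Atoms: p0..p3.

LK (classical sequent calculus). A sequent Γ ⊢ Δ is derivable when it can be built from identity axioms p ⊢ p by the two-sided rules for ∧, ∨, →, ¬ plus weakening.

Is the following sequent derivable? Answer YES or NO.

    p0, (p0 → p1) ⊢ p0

Derivation (root first):
[→L] p0, (p0 → p1) ⊢ p0
  [Ax] p0 ⊢ p0
  [WL] p0, p1 ⊢ p0, p0
    [WR] p0 ⊢ p0, p0
      [Ax] p0 ⊢ p0

Result: YES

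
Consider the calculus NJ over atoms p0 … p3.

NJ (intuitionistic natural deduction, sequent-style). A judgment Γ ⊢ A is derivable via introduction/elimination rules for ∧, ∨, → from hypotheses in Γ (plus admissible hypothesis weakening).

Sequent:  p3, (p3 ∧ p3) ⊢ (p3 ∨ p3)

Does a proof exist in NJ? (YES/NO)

Proof tree:
[∨I₂] p3, (p3 ∧ p3) ⊢ (p3 ∨ p3)
  [Wk] p3, (p3 ∧ p3) ⊢ p3
    [Ax] p3 ⊢ p3

Result: YES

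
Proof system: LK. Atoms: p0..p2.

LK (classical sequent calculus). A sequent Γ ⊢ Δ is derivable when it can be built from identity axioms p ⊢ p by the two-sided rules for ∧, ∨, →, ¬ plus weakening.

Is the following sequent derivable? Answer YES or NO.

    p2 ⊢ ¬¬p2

Derivation (root first):
[¬R] p2 ⊢ ¬¬p2
  [¬L] p2, ¬p2 ⊢ 
    [Ax] p2 ⊢ p2

Result: YES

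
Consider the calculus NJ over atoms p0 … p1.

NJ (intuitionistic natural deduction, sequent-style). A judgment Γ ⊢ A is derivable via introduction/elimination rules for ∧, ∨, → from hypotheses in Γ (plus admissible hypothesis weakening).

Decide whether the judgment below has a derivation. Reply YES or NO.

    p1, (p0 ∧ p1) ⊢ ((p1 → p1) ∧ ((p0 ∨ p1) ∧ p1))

Proof tree:
[∧I] p1, (p0 ∧ p1) ⊢ ((p1 → p1) ∧ ((p0 ∨ p1) ∧ p1))
  [→I]  ⊢ (p1 → p1)
    [Ax] p1 ⊢ p1
  [∧I] p1, (p0 ∧ p1) ⊢ ((p0 ∨ p1) ∧ p1)
    [∨I₂] p1, (p0 ∧ p1) ⊢ (p0 ∨ p1)
      [Wk] p1, (p0 ∧ p1) ⊢ p1
        [Ax] p1 ⊢ p1
    [Ax] p1 ⊢ p1

Result: YES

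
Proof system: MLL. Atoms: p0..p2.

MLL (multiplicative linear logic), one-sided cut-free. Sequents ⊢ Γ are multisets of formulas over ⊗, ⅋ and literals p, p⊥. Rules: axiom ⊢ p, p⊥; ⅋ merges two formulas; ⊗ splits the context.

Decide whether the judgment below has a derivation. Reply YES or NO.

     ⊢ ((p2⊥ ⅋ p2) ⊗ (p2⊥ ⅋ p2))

Derivation trace:
[⊗]  ⊢ ((p2⊥ ⅋ p2) ⊗ (p2⊥ ⅋ p2))
  [⅋]  ⊢ (p2⊥ ⅋ p2)
    [Ax]  ⊢ p2, p2⊥
  [⅋]  ⊢ (p2⊥ ⅋ p2)
    [Ax]  ⊢ p2, p2⊥

Result: YES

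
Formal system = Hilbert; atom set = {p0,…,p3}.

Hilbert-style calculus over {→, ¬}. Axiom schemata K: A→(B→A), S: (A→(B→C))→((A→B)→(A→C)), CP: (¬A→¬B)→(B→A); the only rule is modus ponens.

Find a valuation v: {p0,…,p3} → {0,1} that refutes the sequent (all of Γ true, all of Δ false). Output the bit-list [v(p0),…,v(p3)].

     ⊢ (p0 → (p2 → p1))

Search for a countermodel by truth-table:
  v=0000: Γ:[] Δ:[(p0 → (p2 → p1))=T] refutes=False
  v=0001: Γ:[] Δ:[(p0 → (p2 → p1))=T] refutes=False
  v=0010: Γ:[] Δ:[(p0 → (p2 → p1))=T] refutes=False
  v=0011: Γ:[] Δ:[(p0 → (p2 → p1))=T] refutes=False
  v=0100: Γ:[] Δ:[(p0 → (p2 → p1))=T] refutes=False
  v=0101: Γ:[] Δ:[(p0 → (p2 → p1))=T] refutes=False
  v=0110: Γ:[] Δ:[(p0 → (p2 → p1))=T] refutes=False
  v=0111: Γ:[] Δ:[(p0 → (p2 → p1))=T] refutes=False
  v=1000: Γ:[] Δ:[(p0 → (p2 → p1))=T] refutes=False
  v=1001: Γ:[] Δ:[(p0 → (p2 → p1))=T] refutes=False
  v=1010: Γ:[] Δ:[(p0 → (p2 → p1))=F] refutes=True  ← countermodel

Result: [1, 0, 1, 0]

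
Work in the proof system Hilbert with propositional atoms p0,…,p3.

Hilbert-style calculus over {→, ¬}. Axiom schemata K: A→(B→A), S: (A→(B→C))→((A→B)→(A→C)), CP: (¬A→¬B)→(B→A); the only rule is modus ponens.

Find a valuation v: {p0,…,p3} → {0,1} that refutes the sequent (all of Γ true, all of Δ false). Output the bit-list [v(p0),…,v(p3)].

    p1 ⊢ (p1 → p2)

Truth-table refutation:
  v=0000: Γ:[p1=F] Δ:[(p1 → p2)=T] refutes=False
  v=0001: Γ:[p1=F] Δ:[(p1 → p2)=T] refutes=False
  v=0010: Γ:[p1=F] Δ:[(p1 → p2)=T] refutes=False
  v=0011: Γ:[p1=F] Δ:[(p1 → p2)=T] refutes=False
  v=0100: Γ:[p1=T] Δ:[(p1 → p2)=F] refutes=True  ← countermodel

Result: [0, 1, 0, 0]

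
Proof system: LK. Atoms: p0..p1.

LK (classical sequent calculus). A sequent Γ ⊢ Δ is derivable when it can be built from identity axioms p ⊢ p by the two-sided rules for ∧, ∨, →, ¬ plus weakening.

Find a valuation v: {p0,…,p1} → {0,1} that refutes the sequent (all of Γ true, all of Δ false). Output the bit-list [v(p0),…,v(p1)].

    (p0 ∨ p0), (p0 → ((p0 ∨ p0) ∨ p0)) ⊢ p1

Search for a countermodel by truth-table:
  v=00: Γ:[(p0 ∨ p0)=F, (p0 → ((p0 ∨ p0) ∨ p0))=T] Δ:[p1=F] refutes=False
  v=01: Γ:[(p0 ∨ p0)=F, (p0 → ((p0 ∨ p0) ∨ p0))=T] Δ:[p1=T] refutes=False
  v=10: Γ:[(p0 ∨ p0)=T, (p0 → ((p0 ∨ p0) ∨ p0))=T] Δ:[p1=F] refutes=True  ← countermodel

Result: [1, 0]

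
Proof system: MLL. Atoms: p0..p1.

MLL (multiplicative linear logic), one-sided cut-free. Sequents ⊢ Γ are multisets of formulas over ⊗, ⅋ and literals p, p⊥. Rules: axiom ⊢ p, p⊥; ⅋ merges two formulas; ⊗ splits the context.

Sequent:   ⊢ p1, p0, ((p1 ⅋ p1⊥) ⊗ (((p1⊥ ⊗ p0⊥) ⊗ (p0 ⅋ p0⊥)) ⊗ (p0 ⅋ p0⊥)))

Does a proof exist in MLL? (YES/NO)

Derivation trace:
[⊗]  ⊢ p1, p0, ((p1 ⅋ p1⊥) ⊗ (((p1⊥ ⊗ p0⊥) ⊗ (p0 ⅋ p0⊥)) ⊗ (p0 ⅋ p0⊥)))
  [⅋]  ⊢ (p1 ⅋ p1⊥)
    [Ax]  ⊢ p1, p1⊥
  [⊗]  ⊢ p1, p0, (((p1⊥ ⊗ p0⊥) ⊗ (p0 ⅋ p0⊥)) ⊗ (p0 ⅋ p0⊥))
    [⊗]  ⊢ p1, p0, ((p1⊥ ⊗ p0⊥) ⊗ (p0 ⅋ p0⊥))
      [⊗]  ⊢ p1, p0, (p1⊥ ⊗ p0⊥)
        [Ax]  ⊢ p1, p1⊥
        [Ax]  ⊢ p0, p0⊥
      [⅋]  ⊢ (p0 ⅋ p0⊥)
        [Ax]  ⊢ p0, p0⊥
    [⅋]  ⊢ (p0 ⅋ p0⊥)
      [Ax]  ⊢ p0, p0⊥

Result: YES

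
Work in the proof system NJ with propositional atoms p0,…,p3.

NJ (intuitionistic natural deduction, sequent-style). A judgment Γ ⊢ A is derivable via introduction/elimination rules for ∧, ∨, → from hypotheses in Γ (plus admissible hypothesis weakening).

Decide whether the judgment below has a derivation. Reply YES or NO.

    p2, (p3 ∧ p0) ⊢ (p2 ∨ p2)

Derivation trace:
[∨I₂] p2, (p3 ∧ p0) ⊢ (p2 ∨ p2)
  [Wk] p2, (p3 ∧ p0) ⊢ p2
    [Ax] p2 ⊢ p2

Result: YES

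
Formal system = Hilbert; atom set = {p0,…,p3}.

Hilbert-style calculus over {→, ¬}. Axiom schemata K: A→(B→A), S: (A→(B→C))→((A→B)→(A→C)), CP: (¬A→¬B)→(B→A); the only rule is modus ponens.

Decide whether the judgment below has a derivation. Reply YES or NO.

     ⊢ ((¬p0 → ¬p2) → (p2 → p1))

Search for a countermodel by truth-table:
  v=0000: Γ:[] Δ:[((¬p0 → ¬p2) → (p2 → p1))=T] refutes=False
  v=0001: Γ:[] Δ:[((¬p0 → ¬p2) → (p2 → p1))=T] refutes=False
  v=0010: Γ:[] Δ:[((¬p0 → ¬p2) → (p2 → p1))=T] refutes=False
  v=0011: Γ:[] Δ:[((¬p0 → ¬p2) → (p2 → p1))=T] refutes=False
  v=0100: Γ:[] Δ:[((¬p0 → ¬p2) → (p2 → p1))=T] refutes=False
  v=0101: Γ:[] Δ:[((¬p0 → ¬p2) → (p2 → p1))=T] refutes=False
  v=0110: Γ:[] Δ:[((¬p0 → ¬p2) → (p2 → p1))=T] refutes=False
  v=0111: Γ:[] Δ:[((¬p0 → ¬p2) → (p2 → p1))=T] refutes=False
  v=1000: Γ:[] Δ:[((¬p0 → ¬p2) → (p2 → p1))=T] refutes=False
  v=1001: Γ:[] Δ:[((¬p0 → ¬p2) → (p2 → p1))=T] refutes=False
  v=1010: Γ:[] Δ:[((¬p0 → ¬p2) → (p2 → p1))=F] refutes=True  ← countermodel

Result: NO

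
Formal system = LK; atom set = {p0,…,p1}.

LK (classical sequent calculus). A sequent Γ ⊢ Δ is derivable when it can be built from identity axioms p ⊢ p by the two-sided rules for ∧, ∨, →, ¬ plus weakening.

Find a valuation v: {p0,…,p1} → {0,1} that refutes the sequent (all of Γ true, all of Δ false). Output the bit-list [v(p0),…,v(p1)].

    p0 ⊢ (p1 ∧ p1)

Truth-table refutation:
  v=00: Γ:[p0=F] Δ:[(p1 ∧ p1)=F] refutes=False
  v=01: Γ:[p0=F] Δ:[(p1 ∧ p1)=T] refutes=False
  v=10: Γ:[p0=T] Δ:[(p1 ∧ p1)=F] refutes=True  ← countermodel

Result: [1, 0]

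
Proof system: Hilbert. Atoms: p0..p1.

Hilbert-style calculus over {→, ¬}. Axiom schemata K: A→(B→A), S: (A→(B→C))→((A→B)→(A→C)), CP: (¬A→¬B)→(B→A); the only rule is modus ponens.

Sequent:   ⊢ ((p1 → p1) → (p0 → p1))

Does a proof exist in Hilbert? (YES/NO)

Truth-table refutation:
  v=00: Γ:[] Δ:[((p1 → p1) → (p0 → p1))=T] refutes=False
  v=01: Γ:[] Δ:[((p1 → p1) → (p0 → p1))=T] refutes=False
  v=10: Γ:[] Δ:[((p1 → p1) → (p0 → p1))=F] refutes=True  ← countermodel

Result: NO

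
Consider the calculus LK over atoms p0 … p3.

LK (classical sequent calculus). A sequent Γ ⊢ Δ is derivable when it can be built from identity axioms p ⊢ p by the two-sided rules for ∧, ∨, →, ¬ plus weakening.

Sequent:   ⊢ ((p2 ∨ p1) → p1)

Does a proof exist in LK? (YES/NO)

Search for a countermodel by truth-table:
  v=0000: Γ:[] Δ:[((p2 ∨ p1) → p1)=T] refutes=False
  v=0001: Γ:[] Δ:[((p2 ∨ p1) → p1)=T] refutes=False
  v=0010: Γ:[] Δ:[((p2 ∨ p1) → p1)=F] refutes=True  ← countermodel

Result: NO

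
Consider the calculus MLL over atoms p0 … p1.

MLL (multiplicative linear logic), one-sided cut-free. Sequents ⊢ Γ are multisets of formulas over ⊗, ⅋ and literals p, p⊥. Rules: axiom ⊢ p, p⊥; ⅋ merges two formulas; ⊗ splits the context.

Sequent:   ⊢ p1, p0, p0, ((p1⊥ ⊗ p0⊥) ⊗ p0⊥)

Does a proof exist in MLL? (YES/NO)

Derivation trace:
[⊗]  ⊢ p1, p0, p0, ((p1⊥ ⊗ p0⊥) ⊗ p0⊥)
  [⊗]  ⊢ p1, p0, (p1⊥ ⊗ p0⊥)
    [Ax]  ⊢ p1, p1⊥
    [Ax]  ⊢ p0, p0⊥
  [Ax]  ⊢ p0, p0⊥

Result: YES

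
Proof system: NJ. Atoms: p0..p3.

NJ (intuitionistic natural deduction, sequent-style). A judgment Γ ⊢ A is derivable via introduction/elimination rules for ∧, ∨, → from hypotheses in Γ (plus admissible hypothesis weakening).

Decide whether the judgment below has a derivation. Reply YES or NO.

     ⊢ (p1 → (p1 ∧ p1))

Proof tree:
[→I]  ⊢ (p1 → (p1 ∧ p1))
  [∧I] p1 ⊢ (p1 ∧ p1)
    [Ax] p1 ⊢ p1
    [Ax] p1 ⊢ p1

Result: YES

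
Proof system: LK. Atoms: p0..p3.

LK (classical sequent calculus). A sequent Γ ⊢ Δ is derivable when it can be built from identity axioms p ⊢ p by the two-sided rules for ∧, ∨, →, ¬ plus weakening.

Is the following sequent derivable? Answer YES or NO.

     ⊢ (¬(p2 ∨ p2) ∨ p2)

Derivation (root first):
[∨R]  ⊢ (¬(p2 ∨ p2) ∨ p2)
  [¬R]  ⊢ p2, ¬(p2 ∨ p2)
    [∨L] (p2 ∨ p2) ⊢ p2
      [Ax] p2 ⊢ p2
      [Ax] p2 ⊢ p2

Result: YES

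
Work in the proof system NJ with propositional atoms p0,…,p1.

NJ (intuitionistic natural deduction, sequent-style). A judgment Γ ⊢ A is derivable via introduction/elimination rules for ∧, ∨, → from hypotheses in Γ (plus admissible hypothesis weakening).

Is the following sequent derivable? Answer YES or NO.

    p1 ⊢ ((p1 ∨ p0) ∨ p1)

Derivation trace:
[∨I₁] p1 ⊢ ((p1 ∨ p0) ∨ p1)
  [∨I₁] p1 ⊢ (p1 ∨ p0)
    [Ax] p1 ⊢ p1

Result: YES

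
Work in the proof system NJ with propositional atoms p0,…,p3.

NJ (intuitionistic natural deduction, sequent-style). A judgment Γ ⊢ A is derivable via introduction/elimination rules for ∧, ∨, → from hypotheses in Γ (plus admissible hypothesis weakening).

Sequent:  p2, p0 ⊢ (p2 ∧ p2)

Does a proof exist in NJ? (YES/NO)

Derivation (root first):
[∧I] p2, p0 ⊢ (p2 ∧ p2)
  [Ax] p2 ⊢ p2
  [Wk] p2, p0 ⊢ p2
    [Ax] p2 ⊢ p2

Result: YES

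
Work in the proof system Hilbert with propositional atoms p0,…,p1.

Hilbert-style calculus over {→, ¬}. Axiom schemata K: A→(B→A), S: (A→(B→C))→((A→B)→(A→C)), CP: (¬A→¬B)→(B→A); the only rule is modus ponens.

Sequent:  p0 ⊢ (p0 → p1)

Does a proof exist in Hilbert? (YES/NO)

Truth-table refutation:
  v=00: Γ:[p0=F] Δ:[(p0 → p1)=T] refutes=False
  v=01: Γ:[p0=F] Δ:[(p0 → p1)=T] refutes=False
  v=10: Γ:[p0=T] Δ:[(p0 → p1)=F] refutes=True  ← countermodel

Result: NO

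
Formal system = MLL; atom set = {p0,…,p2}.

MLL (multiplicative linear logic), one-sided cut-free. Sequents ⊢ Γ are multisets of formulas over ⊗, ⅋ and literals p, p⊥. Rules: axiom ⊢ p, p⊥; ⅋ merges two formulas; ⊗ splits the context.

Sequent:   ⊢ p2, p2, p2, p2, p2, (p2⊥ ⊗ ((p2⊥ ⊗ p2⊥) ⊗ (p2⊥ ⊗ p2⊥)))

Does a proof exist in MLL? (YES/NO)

Derivation (root first):
[⊗]  ⊢ p2, p2, p2, p2, p2, (p2⊥ ⊗ ((p2⊥ ⊗ p2⊥) ⊗ (p2⊥ ⊗ p2⊥)))
  [Ax]  ⊢ p2, p2⊥
  [⊗]  ⊢ p2, p2, p2, p2, ((p2⊥ ⊗ p2⊥) ⊗ (p2⊥ ⊗ p2⊥))
    [⊗]  ⊢ p2, p2, (p2⊥ ⊗ p2⊥)
      [Ax]  ⊢ p2, p2⊥
      [Ax]  ⊢ p2, p2⊥
    [⊗]  ⊢ p2, p2, (p2⊥ ⊗ p2⊥)
      [Ax]  ⊢ p2, p2⊥
      [Ax]  ⊢ p2, p2⊥

Result: YES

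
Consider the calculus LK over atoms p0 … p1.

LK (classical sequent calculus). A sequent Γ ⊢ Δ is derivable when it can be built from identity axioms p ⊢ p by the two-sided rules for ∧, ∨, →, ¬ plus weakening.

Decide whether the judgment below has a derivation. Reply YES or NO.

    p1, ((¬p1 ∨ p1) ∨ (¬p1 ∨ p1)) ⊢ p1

Derivation (root first):
[∨L] p1, ((¬p1 ∨ p1) ∨ (¬p1 ∨ p1)) ⊢ p1
  [∨L] p1, (¬p1 ∨ p1) ⊢ p1
    [¬L] p1, ¬p1 ⊢ 
      [Ax] p1 ⊢ p1
    [Ax] p1 ⊢ p1
  [∨L] p1, (¬p1 ∨ p1) ⊢ p1
    [¬L] p1, ¬p1 ⊢ 
      [Ax] p1 ⊢ p1
    [Ax] p1 ⊢ p1

Result: YES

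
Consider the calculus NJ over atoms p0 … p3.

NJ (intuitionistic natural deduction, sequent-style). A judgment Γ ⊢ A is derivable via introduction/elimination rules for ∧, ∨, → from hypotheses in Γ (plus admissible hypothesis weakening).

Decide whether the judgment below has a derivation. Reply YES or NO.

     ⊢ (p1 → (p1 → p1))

Derivation trace:
[→I]  ⊢ (p1 → (p1 → p1))
  [→I] p1 ⊢ (p1 → p1)
    [Wk] p1, p1 ⊢ p1
      [Ax] p1 ⊢ p1

Result: YES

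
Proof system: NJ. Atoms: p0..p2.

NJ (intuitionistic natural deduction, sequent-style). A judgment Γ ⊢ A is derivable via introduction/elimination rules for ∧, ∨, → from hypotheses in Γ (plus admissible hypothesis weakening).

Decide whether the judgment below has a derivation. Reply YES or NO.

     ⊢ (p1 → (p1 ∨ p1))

Derivation trace:
[→I]  ⊢ (p1 → (p1 ∨ p1))
  [∨I₁] p1 ⊢ (p1 ∨ p1)
    [Ax] p1 ⊢ p1

Result: YES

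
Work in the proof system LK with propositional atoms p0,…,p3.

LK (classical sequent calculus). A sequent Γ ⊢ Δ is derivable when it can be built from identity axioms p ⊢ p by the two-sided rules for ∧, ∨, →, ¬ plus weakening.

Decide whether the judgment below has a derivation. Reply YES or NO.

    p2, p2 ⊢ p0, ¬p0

Proof tree:
[WL] p2, p2 ⊢ p0, ¬p0
  [WL] p2 ⊢ p0, ¬p0
    [¬R]  ⊢ p0, ¬p0
      [Ax] p0 ⊢ p0

Result: YES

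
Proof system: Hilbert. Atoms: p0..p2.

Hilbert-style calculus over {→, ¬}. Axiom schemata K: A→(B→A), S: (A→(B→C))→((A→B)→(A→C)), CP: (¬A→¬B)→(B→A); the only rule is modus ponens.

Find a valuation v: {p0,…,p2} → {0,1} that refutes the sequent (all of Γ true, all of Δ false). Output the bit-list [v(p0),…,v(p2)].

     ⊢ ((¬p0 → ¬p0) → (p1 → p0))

Truth-table refutation:
  v=000: Γ:[] Δ:[((¬p0 → ¬p0) → (p1 → p0))=T] refutes=False
  v=001: Γ:[] Δ:[((¬p0 → ¬p0) → (p1 → p0))=T] refutes=False
  v=010: Γ:[] Δ:[((¬p0 → ¬p0) → (p1 → p0))=F] refutes=True  ← countermodel

Result: [0, 1, 0]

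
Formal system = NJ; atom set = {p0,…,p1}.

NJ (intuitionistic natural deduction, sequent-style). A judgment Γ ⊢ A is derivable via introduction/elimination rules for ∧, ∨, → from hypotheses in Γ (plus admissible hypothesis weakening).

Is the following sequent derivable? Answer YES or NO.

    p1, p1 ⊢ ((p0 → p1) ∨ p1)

Derivation trace:
[∨I₁] p1, p1 ⊢ ((p0 → p1) ∨ p1)
  [→I] p1, p1 ⊢ (p0 → p1)
    [Wk] p1, p1, p0 ⊢ p1
      [Wk] p1, p1 ⊢ p1
        [Ax] p1 ⊢ p1

Result: YES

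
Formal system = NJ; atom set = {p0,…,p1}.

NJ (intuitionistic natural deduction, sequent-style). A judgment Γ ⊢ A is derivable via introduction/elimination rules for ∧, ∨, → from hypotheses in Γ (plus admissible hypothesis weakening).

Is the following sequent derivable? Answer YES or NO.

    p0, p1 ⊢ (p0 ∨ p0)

Derivation trace:
[Wk] p0, p1 ⊢ (p0 ∨ p0)
  [∨I₂] p0 ⊢ (p0 ∨ p0)
    [Ax] p0 ⊢ p0

Result: YES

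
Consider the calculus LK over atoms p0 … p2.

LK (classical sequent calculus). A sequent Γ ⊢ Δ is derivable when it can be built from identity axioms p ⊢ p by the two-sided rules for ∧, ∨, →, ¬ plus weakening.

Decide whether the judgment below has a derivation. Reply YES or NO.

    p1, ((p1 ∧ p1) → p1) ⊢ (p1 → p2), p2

Enumerate valuations to refute Γ ⊢ Δ:
  v=000: Γ:[p1=F, ((p1 ∧ p1) → p1)=T] Δ:[(p1 → p2)=T, p2=F] refutes=False
  v=001: Γ:[p1=F, ((p1 ∧ p1) → p1)=T] Δ:[(p1 → p2)=T, p2=T] refutes=False
  v=010: Γ:[p1=T, ((p1 ∧ p1) → p1)=T] Δ:[(p1 → p2)=F, p2=F] refutes=True  ← countermodel

Result: NO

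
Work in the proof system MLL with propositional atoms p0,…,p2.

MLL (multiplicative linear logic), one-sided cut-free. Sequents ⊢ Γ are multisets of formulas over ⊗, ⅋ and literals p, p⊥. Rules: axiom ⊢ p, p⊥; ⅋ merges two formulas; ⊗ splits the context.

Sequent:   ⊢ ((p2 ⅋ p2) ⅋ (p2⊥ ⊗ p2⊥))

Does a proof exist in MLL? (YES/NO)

Derivation trace:
[⅋]  ⊢ ((p2 ⅋ p2) ⅋ (p2⊥ ⊗ p2⊥))
  [⅋]  ⊢ (p2⊥ ⊗ p2⊥), (p2 ⅋ p2)
    [⊗]  ⊢ p2, p2, (p2⊥ ⊗ p2⊥)
      [Ax]  ⊢ p2, p2⊥
      [Ax]  ⊢ p2, p2⊥

Result: YES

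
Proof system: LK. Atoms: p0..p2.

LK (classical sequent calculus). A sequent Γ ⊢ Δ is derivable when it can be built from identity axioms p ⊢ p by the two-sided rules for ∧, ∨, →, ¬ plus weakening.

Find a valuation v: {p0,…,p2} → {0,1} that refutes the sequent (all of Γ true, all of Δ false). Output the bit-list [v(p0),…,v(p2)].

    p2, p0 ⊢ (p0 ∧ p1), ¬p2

Truth-table refutation:
  v=000: Γ:[p2=F, p0=F] Δ:[(p0 ∧ p1)=F, ¬p2=T] refutes=False
  v=001: Γ:[p2=T, p0=F] Δ:[(p0 ∧ p1)=F, ¬p2=F] refutes=False
  v=010: Γ:[p2=F, p0=F] Δ:[(p0 ∧ p1)=F, ¬p2=T] refutes=False
  v=011: Γ:[p2=T, p0=F] Δ:[(p0 ∧ p1)=F, ¬p2=F] refutes=False
  v=100: Γ:[p2=F, p0=T] Δ:[(p0 ∧ p1)=F, ¬p2=T] refutes=False
  v=101: Γ:[p2=T, p0=T] Δ:[(p0 ∧ p1)=F, ¬p2=F] refutes=True  ← countermodel

Result: [1, 0, 1]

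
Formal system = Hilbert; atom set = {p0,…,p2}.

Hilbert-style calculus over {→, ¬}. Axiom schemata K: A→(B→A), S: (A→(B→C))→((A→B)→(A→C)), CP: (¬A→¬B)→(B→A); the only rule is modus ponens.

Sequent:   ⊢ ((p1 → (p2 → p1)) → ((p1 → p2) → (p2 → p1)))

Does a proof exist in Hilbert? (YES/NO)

Search for a countermodel by truth-table:
  v=000: Γ:[] Δ:[((p1 → (p2 → p1)) → ((p1 → p2) → (p2 → p1)))=T] refutes=False
  v=001: Γ:[] Δ:[((p1 → (p2 → p1)) → ((p1 → p2) → (p2 → p1)))=F] refutes=True  ← countermodel

Result: NO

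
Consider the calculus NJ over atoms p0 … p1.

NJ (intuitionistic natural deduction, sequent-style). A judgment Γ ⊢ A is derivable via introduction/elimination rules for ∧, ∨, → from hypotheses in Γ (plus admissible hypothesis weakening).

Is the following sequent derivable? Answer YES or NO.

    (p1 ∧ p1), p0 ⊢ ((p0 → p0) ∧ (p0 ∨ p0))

Derivation trace:
[∧I] (p1 ∧ p1), p0 ⊢ ((p0 → p0) ∧ (p0 ∨ p0))
  [Wk] (p1 ∧ p1) ⊢ (p0 → p0)
    [→I]  ⊢ (p0 → p0)
      [Ax] p0 ⊢ p0
  [∨I₁] p0 ⊢ (p0 ∨ p0)
    [Ax] p0 ⊢ p0

Result: YES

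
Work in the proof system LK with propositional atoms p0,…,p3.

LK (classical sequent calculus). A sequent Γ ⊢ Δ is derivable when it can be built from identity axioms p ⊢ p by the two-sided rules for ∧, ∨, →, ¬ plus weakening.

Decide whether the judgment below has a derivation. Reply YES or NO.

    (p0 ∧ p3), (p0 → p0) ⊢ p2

Truth-table refutation:
  v=0000: Γ:[(p0 ∧ p3)=F, (p0 → p0)=T] Δ:[p2=F] refutes=False
  v=0001: Γ:[(p0 ∧ p3)=F, (p0 → p0)=T] Δ:[p2=F] refutes=False
  v=0010: Γ:[(p0 ∧ p3)=F, (p0 → p0)=T] Δ:[p2=T] refutes=False
  v=0011: Γ:[(p0 ∧ p3)=F, (p0 → p0)=T] Δ:[p2=T] refutes=False
  v=0100: Γ:[(p0 ∧ p3)=F, (p0 → p0)=T] Δ:[p2=F] refutes=False
  v=0101: Γ:[(p0 ∧ p3)=F, (p0 → p0)=T] Δ:[p2=F] refutes=False
  v=0110: Γ:[(p0 ∧ p3)=F, (p0 → p0)=T] Δ:[p2=T] refutes=False
  v=0111: Γ:[(p0 ∧ p3)=F, (p0 → p0)=T] Δ:[p2=T] refutes=False
  v=1000: Γ:[(p0 ∧ p3)=F, (p0 → p0)=T] Δ:[p2=F] refutes=False
  v=1001: Γ:[(p0 ∧ p3)=T, (p0 → p0)=T] Δ:[p2=F] refutes=True  ← countermodel

Result: NO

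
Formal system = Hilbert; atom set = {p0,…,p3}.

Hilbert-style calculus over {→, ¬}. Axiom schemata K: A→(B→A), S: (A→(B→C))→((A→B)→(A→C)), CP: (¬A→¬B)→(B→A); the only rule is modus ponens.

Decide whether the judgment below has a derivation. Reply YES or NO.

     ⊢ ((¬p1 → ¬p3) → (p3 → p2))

Enumerate valuations to refute Γ ⊢ Δ:
  v=0000: Γ:[] Δ:[((¬p1 → ¬p3) → (p3 → p2))=T] refutes=False
  v=0001: Γ:[] Δ:[((¬p1 → ¬p3) → (p3 → p2))=T] refutes=False
  v=0010: Γ:[] Δ:[((¬p1 → ¬p3) → (p3 → p2))=T] refutes=False
  v=0011: Γ:[] Δ:[((¬p1 → ¬p3) → (p3 → p2))=T] refutes=False
  v=0100: Γ:[] Δ:[((¬p1 → ¬p3) → (p3 → p2))=T] refutes=False
  v=0101: Γ:[] Δ:[((¬p1 → ¬p3) → (p3 → p2))=F] refutes=True  ← countermodel

Result: NO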